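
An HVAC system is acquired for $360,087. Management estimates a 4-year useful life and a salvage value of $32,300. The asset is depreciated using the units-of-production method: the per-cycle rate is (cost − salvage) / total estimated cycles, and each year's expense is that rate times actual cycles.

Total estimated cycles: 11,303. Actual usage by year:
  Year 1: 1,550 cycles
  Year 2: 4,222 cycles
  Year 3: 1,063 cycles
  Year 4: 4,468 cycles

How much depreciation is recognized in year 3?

$30,827

Depreciable base = $360,087 − $32,300 = $327,787.
Rate = $327,787 / 11,303 cycles = $29 per cycle.
Year 1: 1,550 × $29 = $44,950. Book value $315,137.
Year 2: 4,222 × $29 = $122,438. Book value $192,699.
Year 3: 1,063 × $29 = $30,827. Book value $161,872.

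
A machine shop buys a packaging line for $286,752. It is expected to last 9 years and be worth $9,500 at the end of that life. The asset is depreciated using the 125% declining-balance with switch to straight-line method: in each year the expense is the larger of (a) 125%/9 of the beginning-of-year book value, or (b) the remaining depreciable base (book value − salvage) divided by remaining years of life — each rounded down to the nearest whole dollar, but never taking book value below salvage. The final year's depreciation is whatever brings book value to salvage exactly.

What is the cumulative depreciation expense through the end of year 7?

$219,385

Depreciable base = $286,752 − $9,500 = $277,252.
Year 1: DB = ⌊$286,752 × 125%/9⌋ = $39,826; SL = ⌊$277,252/9⌋ = $30,805 → take DB $39,826. Book value $246,926.
Year 2: DB = ⌊$246,926 × 125%/9⌋ = $34,295; SL = ⌊$237,426/8⌋ = $29,678 → take DB $34,295. Book value $212,631.
Year 3: DB = ⌊$212,631 × 125%/9⌋ = $29,532; SL = ⌊$203,131/7⌋ = $29,018 → take DB $29,532. Book value $183,099.
Year 4: DB = ⌊$183,099 × 125%/9⌋ = $25,430; SL = ⌊$173,599/6⌋ = $28,933 → take SL $28,933. Book value $154,166.
Year 5: DB = ⌊$154,166 × 125%/9⌋ = $21,411; SL = ⌊$144,666/5⌋ = $28,933 → take SL $28,933. Book value $125,233.
Year 6: DB = ⌊$125,233 × 125%/9⌋ = $17,393; SL = ⌊$115,733/4⌋ = $28,933 → take SL $28,933. Book value $96,300.
Year 7: DB = ⌊$96,300 × 125%/9⌋ = $13,375; SL = ⌊$86,800/3⌋ = $28,933 → take SL $28,933. Book value $67,367.
Accumulated through year 7 = $286,752 − $67,367 = $219,385.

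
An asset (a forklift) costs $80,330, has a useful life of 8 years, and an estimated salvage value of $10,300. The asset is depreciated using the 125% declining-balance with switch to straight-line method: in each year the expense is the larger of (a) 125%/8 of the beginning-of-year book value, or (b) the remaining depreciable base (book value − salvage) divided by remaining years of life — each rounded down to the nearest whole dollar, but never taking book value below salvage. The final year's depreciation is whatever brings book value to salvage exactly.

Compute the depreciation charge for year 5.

$7,591

Depreciable base = $80,330 − $10,300 = $70,030.
Year 1: DB = ⌊$80,330 × 125%/8⌋ = $12,551; SL = ⌊$70,030/8⌋ = $8,753 → take DB $12,551. Book value $67,779.
Year 2: DB = ⌊$67,779 × 125%/8⌋ = $10,590; SL = ⌊$57,479/7⌋ = $8,211 → take DB $10,590. Book value $57,189.
Year 3: DB = ⌊$57,189 × 125%/8⌋ = $8,935; SL = ⌊$46,889/6⌋ = $7,814 → take DB $8,935. Book value $48,254.
Year 4: DB = ⌊$48,254 × 125%/8⌋ = $7,539; SL = ⌊$37,954/5⌋ = $7,590 → take SL $7,590. Book value $40,664.
Year 5: DB = ⌊$40,664 × 125%/8⌋ = $6,353; SL = ⌊$30,364/4⌋ = $7,591 → take SL $7,591. Book value $33,073.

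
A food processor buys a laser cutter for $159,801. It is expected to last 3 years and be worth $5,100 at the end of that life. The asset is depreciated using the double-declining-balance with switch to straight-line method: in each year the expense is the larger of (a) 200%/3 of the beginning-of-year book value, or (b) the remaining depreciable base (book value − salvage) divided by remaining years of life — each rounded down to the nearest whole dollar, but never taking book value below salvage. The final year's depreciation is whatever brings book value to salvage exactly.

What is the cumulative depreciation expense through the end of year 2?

$142,045

Depreciable base = $159,801 − $5,100 = $154,701.
Year 1: DB = ⌊$159,801 × 200%/3⌋ = $106,534; SL = ⌊$154,701/3⌋ = $51,567 → take DB $106,534. Book value $53,267.
Year 2: DB = ⌊$53,267 × 200%/3⌋ = $35,511; SL = ⌊$48,167/2⌋ = $24,083 → take DB $35,511. Book value $17,756.
Accumulated through year 2 = $159,801 − $17,756 = $142,045.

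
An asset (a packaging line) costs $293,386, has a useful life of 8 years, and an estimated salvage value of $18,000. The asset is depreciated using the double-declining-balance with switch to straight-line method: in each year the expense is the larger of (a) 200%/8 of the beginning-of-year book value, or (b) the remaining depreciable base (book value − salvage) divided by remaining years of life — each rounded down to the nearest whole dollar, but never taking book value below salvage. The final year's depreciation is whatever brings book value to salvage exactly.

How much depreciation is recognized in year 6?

$17,405

Depreciable base = $293,386 − $18,000 = $275,386.
Year 1: DB = ⌊$293,386 × 200%/8⌋ = $73,346; SL = ⌊$275,386/8⌋ = $34,423 → take DB $73,346. Book value $220,040.
Year 2: DB = ⌊$220,040 × 200%/8⌋ = $55,010; SL = ⌊$202,040/7⌋ = $28,862 → take DB $55,010. Book value $165,030.
Year 3: DB = ⌊$165,030 × 200%/8⌋ = $41,257; SL = ⌊$147,030/6⌋ = $24,505 → take DB $41,257. Book value $123,773.
Year 4: DB = ⌊$123,773 × 200%/8⌋ = $30,943; SL = ⌊$105,773/5⌋ = $21,154 → take DB $30,943. Book value $92,830.
Year 5: DB = ⌊$92,830 × 200%/8⌋ = $23,207; SL = ⌊$74,830/4⌋ = $18,707 → take DB $23,207. Book value $69,623.
Year 6: DB = ⌊$69,623 × 200%/8⌋ = $17,405; SL = ⌊$51,623/3⌋ = $17,207 → take DB $17,405. Book value $52,218.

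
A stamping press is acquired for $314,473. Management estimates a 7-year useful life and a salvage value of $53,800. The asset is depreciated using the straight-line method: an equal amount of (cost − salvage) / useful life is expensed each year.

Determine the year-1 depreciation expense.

Depreciable base = $314,473 − $53,800 = $260,673.
Annual expense = $260,673 / 7 = $37,239.

$37,239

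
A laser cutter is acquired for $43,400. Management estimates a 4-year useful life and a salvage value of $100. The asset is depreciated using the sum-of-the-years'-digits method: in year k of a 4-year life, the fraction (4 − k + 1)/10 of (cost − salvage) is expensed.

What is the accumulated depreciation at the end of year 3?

$38,970

Depreciable base = $43,400 − $100 = $43,300.
Sum of the years' digits = 4+3+2+1 = 10.
Year 1: $43,300 × 4/10 = $17,320. Book value $26,080.
Year 2: $43,300 × 3/10 = $12,990. Book value $13,090.
Year 3: $43,300 × 2/10 = $8,660. Book value $4,430.
Accumulated through year 3 = $43,400 − $4,430 = $38,970.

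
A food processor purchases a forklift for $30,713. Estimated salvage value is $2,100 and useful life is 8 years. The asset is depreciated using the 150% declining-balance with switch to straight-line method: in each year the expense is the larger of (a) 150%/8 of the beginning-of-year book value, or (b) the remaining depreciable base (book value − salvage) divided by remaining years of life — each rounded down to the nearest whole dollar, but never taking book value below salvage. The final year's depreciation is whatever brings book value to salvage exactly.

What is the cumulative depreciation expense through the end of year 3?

Depreciable base = $30,713 − $2,100 = $28,613.
Year 1: DB = ⌊$30,713 × 150%/8⌋ = $5,758; SL = ⌊$28,613/8⌋ = $3,576 → take DB $5,758. Book value $24,955.
Year 2: DB = ⌊$24,955 × 150%/8⌋ = $4,679; SL = ⌊$22,855/7⌋ = $3,265 → take DB $4,679. Book value $20,276.
Year 3: DB = ⌊$20,276 × 150%/8⌋ = $3,801; SL = ⌊$18,176/6⌋ = $3,029 → take DB $3,801. Book value $16,475.
Accumulated through year 3 = $30,713 − $16,475 = $14,238.

$14,238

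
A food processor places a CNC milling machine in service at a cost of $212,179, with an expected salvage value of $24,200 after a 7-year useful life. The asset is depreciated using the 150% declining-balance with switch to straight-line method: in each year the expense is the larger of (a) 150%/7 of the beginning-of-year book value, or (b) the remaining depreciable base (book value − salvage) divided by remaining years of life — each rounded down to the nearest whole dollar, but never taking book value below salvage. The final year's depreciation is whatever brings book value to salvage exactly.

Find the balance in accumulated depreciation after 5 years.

Depreciable base = $212,179 − $24,200 = $187,979.
Year 1: DB = ⌊$212,179 × 150%/7⌋ = $45,466; SL = ⌊$187,979/7⌋ = $26,854 → take DB $45,466. Book value $166,713.
Year 2: DB = ⌊$166,713 × 150%/7⌋ = $35,724; SL = ⌊$142,513/6⌋ = $23,752 → take DB $35,724. Book value $130,989.
Year 3: DB = ⌊$130,989 × 150%/7⌋ = $28,069; SL = ⌊$106,789/5⌋ = $21,357 → take DB $28,069. Book value $102,920.
Year 4: DB = ⌊$102,920 × 150%/7⌋ = $22,054; SL = ⌊$78,720/4⌋ = $19,680 → take DB $22,054. Book value $80,866.
Year 5: DB = ⌊$80,866 × 150%/7⌋ = $17,328; SL = ⌊$56,666/3⌋ = $18,888 → take SL $18,888. Book value $61,978.
Accumulated through year 5 = $212,179 − $61,978 = $150,201.

$150,201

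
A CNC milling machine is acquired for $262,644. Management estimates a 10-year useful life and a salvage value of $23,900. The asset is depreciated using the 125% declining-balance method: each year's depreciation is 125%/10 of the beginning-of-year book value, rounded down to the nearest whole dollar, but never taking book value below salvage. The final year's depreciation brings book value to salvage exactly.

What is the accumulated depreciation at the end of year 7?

$159,503

Depreciable base = $262,644 − $23,900 = $238,744.
Year 1: ⌊$262,644 × 125%/10⌋ = $32,830. Book value $229,814.
Year 2: ⌊$229,814 × 125%/10⌋ = $28,726. Book value $201,088.
Year 3: ⌊$201,088 × 125%/10⌋ = $25,136. Book value $175,952.
Year 4: ⌊$175,952 × 125%/10⌋ = $21,994. Book value $153,958.
Year 5: ⌊$153,958 × 125%/10⌋ = $19,244. Book value $134,714.
Year 6: ⌊$134,714 × 125%/10⌋ = $16,839. Book value $117,875.
Year 7: ⌊$117,875 × 125%/10⌋ = $14,734. Book value $103,141.
Accumulated through year 7 = $262,644 − $103,141 = $159,503.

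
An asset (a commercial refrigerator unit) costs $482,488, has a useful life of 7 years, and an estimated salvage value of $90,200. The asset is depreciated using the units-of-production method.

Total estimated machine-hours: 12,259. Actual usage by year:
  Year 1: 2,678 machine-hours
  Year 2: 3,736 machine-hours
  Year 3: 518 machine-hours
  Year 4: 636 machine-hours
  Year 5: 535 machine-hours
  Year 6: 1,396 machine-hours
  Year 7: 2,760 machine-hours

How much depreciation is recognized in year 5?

Depreciable base = $482,488 − $90,200 = $392,288.
Rate = $392,288 / 12,259 machine-hours = $32 per machine-hour.
Year 1: 2,678 × $32 = $85,696. Book value $396,792.
Year 2: 3,736 × $32 = $119,552. Book value $277,240.
Year 3: 518 × $32 = $16,576. Book value $260,664.
Year 4: 636 × $32 = $20,352. Book value $240,312.
Year 5: 535 × $32 = $17,120. Book value $223,192.

$17,120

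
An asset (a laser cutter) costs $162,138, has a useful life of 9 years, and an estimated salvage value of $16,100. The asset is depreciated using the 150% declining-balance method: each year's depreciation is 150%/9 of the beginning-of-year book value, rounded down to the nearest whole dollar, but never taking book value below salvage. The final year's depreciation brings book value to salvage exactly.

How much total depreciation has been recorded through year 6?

Depreciable base = $162,138 − $16,100 = $146,038.
Year 1: ⌊$162,138 × 150%/9⌋ = $27,023. Book value $135,115.
Year 2: ⌊$135,115 × 150%/9⌋ = $22,519. Book value $112,596.
Year 3: ⌊$112,596 × 150%/9⌋ = $18,766. Book value $93,830.
Year 4: ⌊$93,830 × 150%/9⌋ = $15,638. Book value $78,192.
Year 5: ⌊$78,192 × 150%/9⌋ = $13,032. Book value $65,160.
Year 6: ⌊$65,160 × 150%/9⌋ = $10,860. Book value $54,300.
Accumulated through year 6 = $162,138 − $54,300 = $107,838.

$107,838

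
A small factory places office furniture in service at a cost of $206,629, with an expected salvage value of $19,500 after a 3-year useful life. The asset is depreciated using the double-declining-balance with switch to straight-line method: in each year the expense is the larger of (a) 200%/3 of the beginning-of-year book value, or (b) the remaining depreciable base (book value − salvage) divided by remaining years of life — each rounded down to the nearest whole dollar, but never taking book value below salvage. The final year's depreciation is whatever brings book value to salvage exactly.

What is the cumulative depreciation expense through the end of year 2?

Depreciable base = $206,629 − $19,500 = $187,129.
Year 1: DB = ⌊$206,629 × 200%/3⌋ = $137,752; SL = ⌊$187,129/3⌋ = $62,376 → take DB $137,752. Book value $68,877.
Year 2: DB = ⌊$68,877 × 200%/3⌋ = $45,918; SL = ⌊$49,377/2⌋ = $24,688 → take DB $45,918. Book value $22,959.
Accumulated through year 2 = $206,629 − $22,959 = $183,670.

$183,670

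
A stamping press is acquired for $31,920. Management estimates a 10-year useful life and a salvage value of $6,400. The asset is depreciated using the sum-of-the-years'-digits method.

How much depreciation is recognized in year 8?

Depreciable base = $31,920 − $6,400 = $25,520.
Sum of the years' digits = 10+9+8+7+6+5+4+3+2+1 = 55.
Year 1: $25,520 × 10/55 = $4,640. Book value $27,280.
Year 2: $25,520 × 9/55 = $4,176. Book value $23,104.
Year 3: $25,520 × 8/55 = $3,712. Book value $19,392.
Year 4: $25,520 × 7/55 = $3,248. Book value $16,144.
Year 5: $25,520 × 6/55 = $2,784. Book value $13,360.
Year 6: $25,520 × 5/55 = $2,320. Book value $11,040.
Year 7: $25,520 × 4/55 = $1,856. Book value $9,184.
Year 8: $25,520 × 3/55 = $1,392. Book value $7,792.

$1,392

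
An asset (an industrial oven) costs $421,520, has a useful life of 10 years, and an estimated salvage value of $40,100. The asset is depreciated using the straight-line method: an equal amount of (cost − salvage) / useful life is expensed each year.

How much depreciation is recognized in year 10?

$38,142

Depreciable base = $421,520 − $40,100 = $381,420.
Annual expense = $381,420 / 10 = $38,142.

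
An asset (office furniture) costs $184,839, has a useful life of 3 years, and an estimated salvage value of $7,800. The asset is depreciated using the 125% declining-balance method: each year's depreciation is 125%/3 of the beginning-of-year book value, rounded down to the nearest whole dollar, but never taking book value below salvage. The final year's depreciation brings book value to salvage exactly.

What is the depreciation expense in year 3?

Depreciable base = $184,839 − $7,800 = $177,039.
Year 1: ⌊$184,839 × 125%/3⌋ = $77,016. Book value $107,823.
Year 2: ⌊$107,823 × 125%/3⌋ = $44,926. Book value $62,897.
Year 3 (final): $62,897 − $7,800 = $55,097. Book value $7,800.

$55,097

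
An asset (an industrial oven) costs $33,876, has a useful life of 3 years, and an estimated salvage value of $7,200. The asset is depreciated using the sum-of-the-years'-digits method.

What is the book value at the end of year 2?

$11,646

Depreciable base = $33,876 − $7,200 = $26,676.
Sum of the years' digits = 3+2+1 = 6.
Year 1: $26,676 × 3/6 = $13,338. Book value $20,538.
Year 2: $26,676 × 2/6 = $8,892. Book value $11,646.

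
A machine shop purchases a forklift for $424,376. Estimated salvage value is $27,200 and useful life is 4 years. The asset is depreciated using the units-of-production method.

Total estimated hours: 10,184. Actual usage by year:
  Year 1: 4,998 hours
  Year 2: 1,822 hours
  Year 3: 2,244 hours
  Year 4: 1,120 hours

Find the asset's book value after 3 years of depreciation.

$70,880

Depreciable base = $424,376 − $27,200 = $397,176.
Rate = $397,176 / 10,184 hours = $39 per hour.
Year 1: 4,998 × $39 = $194,922. Book value $229,454.
Year 2: 1,822 × $39 = $71,058. Book value $158,396.
Year 3: 2,244 × $39 = $87,516. Book value $70,880.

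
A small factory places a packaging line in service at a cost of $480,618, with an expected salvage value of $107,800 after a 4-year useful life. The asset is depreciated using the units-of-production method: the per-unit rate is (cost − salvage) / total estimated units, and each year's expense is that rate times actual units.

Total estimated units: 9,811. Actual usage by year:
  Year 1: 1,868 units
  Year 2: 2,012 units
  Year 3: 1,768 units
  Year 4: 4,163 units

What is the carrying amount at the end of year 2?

$333,178

Depreciable base = $480,618 − $107,800 = $372,818.
Rate = $372,818 / 9,811 units = $38 per unit.
Year 1: 1,868 × $38 = $70,984. Book value $409,634.
Year 2: 2,012 × $38 = $76,456. Book value $333,178.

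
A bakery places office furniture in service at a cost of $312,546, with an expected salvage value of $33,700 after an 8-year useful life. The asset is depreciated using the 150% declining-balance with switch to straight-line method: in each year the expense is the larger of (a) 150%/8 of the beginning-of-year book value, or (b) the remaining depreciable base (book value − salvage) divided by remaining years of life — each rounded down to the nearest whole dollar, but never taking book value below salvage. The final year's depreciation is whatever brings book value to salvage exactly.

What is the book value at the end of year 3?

Depreciable base = $312,546 − $33,700 = $278,846.
Year 1: DB = ⌊$312,546 × 150%/8⌋ = $58,602; SL = ⌊$278,846/8⌋ = $34,855 → take DB $58,602. Book value $253,944.
Year 2: DB = ⌊$253,944 × 150%/8⌋ = $47,614; SL = ⌊$220,244/7⌋ = $31,463 → take DB $47,614. Book value $206,330.
Year 3: DB = ⌊$206,330 × 150%/8⌋ = $38,686; SL = ⌊$172,630/6⌋ = $28,771 → take DB $38,686. Book value $167,644.

$167,644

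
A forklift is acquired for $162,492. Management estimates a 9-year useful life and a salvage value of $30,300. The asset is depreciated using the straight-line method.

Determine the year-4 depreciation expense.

$14,688

Depreciable base = $162,492 − $30,300 = $132,192.
Annual expense = $132,192 / 9 = $14,688.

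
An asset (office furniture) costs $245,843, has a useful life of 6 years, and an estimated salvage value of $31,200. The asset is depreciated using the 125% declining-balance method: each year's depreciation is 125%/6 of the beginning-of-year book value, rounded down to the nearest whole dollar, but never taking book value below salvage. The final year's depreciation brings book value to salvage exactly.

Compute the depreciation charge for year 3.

Depreciable base = $245,843 − $31,200 = $214,643.
Year 1: ⌊$245,843 × 125%/6⌋ = $51,217. Book value $194,626.
Year 2: ⌊$194,626 × 125%/6⌋ = $40,547. Book value $154,079.
Year 3: ⌊$154,079 × 125%/6⌋ = $32,099. Book value $121,980.

$32,099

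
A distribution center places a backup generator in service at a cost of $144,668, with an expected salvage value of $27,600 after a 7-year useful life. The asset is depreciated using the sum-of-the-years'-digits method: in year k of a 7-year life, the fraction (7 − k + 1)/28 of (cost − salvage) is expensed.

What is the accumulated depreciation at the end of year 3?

$75,258

Depreciable base = $144,668 − $27,600 = $117,068.
Sum of the years' digits = 7+6+5+4+3+2+1 = 28.
Year 1: $117,068 × 7/28 = $29,267. Book value $115,401.
Year 2: $117,068 × 6/28 = $25,086. Book value $90,315.
Year 3: $117,068 × 5/28 = $20,905. Book value $69,410.
Accumulated through year 3 = $144,668 − $69,410 = $75,258.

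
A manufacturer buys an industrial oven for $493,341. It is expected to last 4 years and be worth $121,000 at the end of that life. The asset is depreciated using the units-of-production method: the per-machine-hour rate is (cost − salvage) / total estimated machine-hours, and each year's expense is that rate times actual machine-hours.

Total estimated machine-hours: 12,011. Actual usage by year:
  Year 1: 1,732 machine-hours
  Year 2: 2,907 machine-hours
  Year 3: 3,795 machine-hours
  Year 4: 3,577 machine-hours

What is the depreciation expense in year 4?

Depreciable base = $493,341 − $121,000 = $372,341.
Rate = $372,341 / 12,011 machine-hours = $31 per machine-hour.
Year 1: 1,732 × $31 = $53,692. Book value $439,649.
Year 2: 2,907 × $31 = $90,117. Book value $349,532.
Year 3: 3,795 × $31 = $117,645. Book value $231,887.
Year 4: 3,577 × $31 = $110,887. Book value $121,000.

$110,887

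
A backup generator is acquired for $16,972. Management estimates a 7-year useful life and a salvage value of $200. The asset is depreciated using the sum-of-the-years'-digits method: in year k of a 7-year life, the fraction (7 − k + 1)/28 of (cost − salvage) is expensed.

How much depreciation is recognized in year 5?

Depreciable base = $16,972 − $200 = $16,772.
Sum of the years' digits = 7+6+5+4+3+2+1 = 28.
Year 1: $16,772 × 7/28 = $4,193. Book value $12,779.
Year 2: $16,772 × 6/28 = $3,594. Book value $9,185.
Year 3: $16,772 × 5/28 = $2,995. Book value $6,190.
Year 4: $16,772 × 4/28 = $2,396. Book value $3,794.
Year 5: $16,772 × 3/28 = $1,797. Book value $1,997.

$1,797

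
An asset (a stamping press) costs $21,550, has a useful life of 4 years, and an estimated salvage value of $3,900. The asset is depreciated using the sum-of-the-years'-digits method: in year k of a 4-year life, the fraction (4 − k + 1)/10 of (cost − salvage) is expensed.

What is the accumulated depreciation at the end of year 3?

Depreciable base = $21,550 − $3,900 = $17,650.
Sum of the years' digits = 4+3+2+1 = 10.
Year 1: $17,650 × 4/10 = $7,060. Book value $14,490.
Year 2: $17,650 × 3/10 = $5,295. Book value $9,195.
Year 3: $17,650 × 2/10 = $3,530. Book value $5,665.
Accumulated through year 3 = $21,550 − $5,665 = $15,885.

$15,885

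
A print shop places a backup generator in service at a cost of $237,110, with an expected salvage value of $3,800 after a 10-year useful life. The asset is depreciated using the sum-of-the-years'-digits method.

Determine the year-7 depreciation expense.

Depreciable base = $237,110 − $3,800 = $233,310.
Sum of the years' digits = 10+9+8+7+6+5+4+3+2+1 = 55.
Year 1: $233,310 × 10/55 = $42,420. Book value $194,690.
Year 2: $233,310 × 9/55 = $38,178. Book value $156,512.
Year 3: $233,310 × 8/55 = $33,936. Book value $122,576.
Year 4: $233,310 × 7/55 = $29,694. Book value $92,882.
Year 5: $233,310 × 6/55 = $25,452. Book value $67,430.
Year 6: $233,310 × 5/55 = $21,210. Book value $46,220.
Year 7: $233,310 × 4/55 = $16,968. Book value $29,252.

$16,968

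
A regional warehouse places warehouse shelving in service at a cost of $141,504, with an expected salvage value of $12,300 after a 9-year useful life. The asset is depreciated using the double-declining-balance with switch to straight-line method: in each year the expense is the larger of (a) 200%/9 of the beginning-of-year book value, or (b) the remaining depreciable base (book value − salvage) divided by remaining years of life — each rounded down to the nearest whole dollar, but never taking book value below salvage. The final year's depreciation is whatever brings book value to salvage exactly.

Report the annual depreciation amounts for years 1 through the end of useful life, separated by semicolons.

Depreciable base = $141,504 − $12,300 = $129,204.
Year 1: DB = ⌊$141,504 × 200%/9⌋ = $31,445; SL = ⌊$129,204/9⌋ = $14,356 → take DB $31,445. Book value $110,059.
Year 2: DB = ⌊$110,059 × 200%/9⌋ = $24,457; SL = ⌊$97,759/8⌋ = $12,219 → take DB $24,457. Book value $85,602.
Year 3: DB = ⌊$85,602 × 200%/9⌋ = $19,022; SL = ⌊$73,302/7⌋ = $10,471 → take DB $19,022. Book value $66,580.
Year 4: DB = ⌊$66,580 × 200%/9⌋ = $14,795; SL = ⌊$54,280/6⌋ = $9,046 → take DB $14,795. Book value $51,785.
Year 5: DB = ⌊$51,785 × 200%/9⌋ = $11,507; SL = ⌊$39,485/5⌋ = $7,897 → take DB $11,507. Book value $40,278.
Year 6: DB = ⌊$40,278 × 200%/9⌋ = $8,950; SL = ⌊$27,978/4⌋ = $6,994 → take DB $8,950. Book value $31,328.
Year 7: DB = ⌊$31,328 × 200%/9⌋ = $6,961; SL = ⌊$19,028/3⌋ = $6,342 → take DB $6,961. Book value $24,367.
Year 8: DB = ⌊$24,367 × 200%/9⌋ = $5,414; SL = ⌊$12,067/2⌋ = $6,033 → take SL $6,033. Book value $18,334.
Year 9 (final): $18,334 − $12,300 = $6,034. Book value $12,300.

$31,445; $24,457; $19,022; $14,795; $11,507; $8,950; $6,961; $6,033; $6,034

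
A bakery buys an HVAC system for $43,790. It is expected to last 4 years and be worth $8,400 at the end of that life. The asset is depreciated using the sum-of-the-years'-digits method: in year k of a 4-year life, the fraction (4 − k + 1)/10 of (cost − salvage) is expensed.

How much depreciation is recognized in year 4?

Depreciable base = $43,790 − $8,400 = $35,390.
Sum of the years' digits = 4+3+2+1 = 10.
Year 1: $35,390 × 4/10 = $14,156. Book value $29,634.
Year 2: $35,390 × 3/10 = $10,617. Book value $19,017.
Year 3: $35,390 × 2/10 = $7,078. Book value $11,939.
Year 4: $35,390 × 1/10 = $3,539. Book value $8,400.

$3,539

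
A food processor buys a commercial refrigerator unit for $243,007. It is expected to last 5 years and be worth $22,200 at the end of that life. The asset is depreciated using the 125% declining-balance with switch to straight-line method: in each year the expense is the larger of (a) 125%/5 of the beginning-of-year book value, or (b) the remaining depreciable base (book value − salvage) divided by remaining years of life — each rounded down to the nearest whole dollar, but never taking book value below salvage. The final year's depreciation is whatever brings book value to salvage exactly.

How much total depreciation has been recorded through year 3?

$144,479

Depreciable base = $243,007 − $22,200 = $220,807.
Year 1: DB = ⌊$243,007 × 125%/5⌋ = $60,751; SL = ⌊$220,807/5⌋ = $44,161 → take DB $60,751. Book value $182,256.
Year 2: DB = ⌊$182,256 × 125%/5⌋ = $45,564; SL = ⌊$160,056/4⌋ = $40,014 → take DB $45,564. Book value $136,692.
Year 3: DB = ⌊$136,692 × 125%/5⌋ = $34,173; SL = ⌊$114,492/3⌋ = $38,164 → take SL $38,164. Book value $98,528.
Accumulated through year 3 = $243,007 − $98,528 = $144,479.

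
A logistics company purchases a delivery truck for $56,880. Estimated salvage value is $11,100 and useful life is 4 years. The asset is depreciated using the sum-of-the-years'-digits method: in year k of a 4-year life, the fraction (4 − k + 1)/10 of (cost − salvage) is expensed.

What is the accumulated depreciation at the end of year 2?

$32,046

Depreciable base = $56,880 − $11,100 = $45,780.
Sum of the years' digits = 4+3+2+1 = 10.
Year 1: $45,780 × 4/10 = $18,312. Book value $38,568.
Year 2: $45,780 × 3/10 = $13,734. Book value $24,834.
Accumulated through year 2 = $56,880 − $24,834 = $32,046.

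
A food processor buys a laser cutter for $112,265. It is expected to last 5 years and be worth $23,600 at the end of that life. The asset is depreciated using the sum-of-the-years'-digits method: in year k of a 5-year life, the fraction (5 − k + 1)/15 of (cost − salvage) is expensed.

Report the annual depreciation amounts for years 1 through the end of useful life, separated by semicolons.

$29,555; $23,644; $17,733; $11,822; $5,911

Depreciable base = $112,265 − $23,600 = $88,665.
Sum of the years' digits = 5+4+3+2+1 = 15.
Year 1: $88,665 × 5/15 = $29,555. Book value $82,710.
Year 2: $88,665 × 4/15 = $23,644. Book value $59,066.
Year 3: $88,665 × 3/15 = $17,733. Book value $41,333.
Year 4: $88,665 × 2/15 = $11,822. Book value $29,511.
Year 5: $88,665 × 1/15 = $5,911. Book value $23,600.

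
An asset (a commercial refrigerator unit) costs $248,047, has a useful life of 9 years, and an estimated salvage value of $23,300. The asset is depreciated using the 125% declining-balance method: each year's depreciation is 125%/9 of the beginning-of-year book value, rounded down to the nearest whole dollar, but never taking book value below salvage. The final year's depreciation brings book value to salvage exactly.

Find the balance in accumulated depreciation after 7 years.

Depreciable base = $248,047 − $23,300 = $224,747.
Year 1: ⌊$248,047 × 125%/9⌋ = $34,450. Book value $213,597.
Year 2: ⌊$213,597 × 125%/9⌋ = $29,666. Book value $183,931.
Year 3: ⌊$183,931 × 125%/9⌋ = $25,545. Book value $158,386.
Year 4: ⌊$158,386 × 125%/9⌋ = $21,998. Book value $136,388.
Year 5: ⌊$136,388 × 125%/9⌋ = $18,942. Book value $117,446.
Year 6: ⌊$117,446 × 125%/9⌋ = $16,311. Book value $101,135.
Year 7: ⌊$101,135 × 125%/9⌋ = $14,046. Book value $87,089.
Accumulated through year 7 = $248,047 − $87,089 = $160,958.

$160,958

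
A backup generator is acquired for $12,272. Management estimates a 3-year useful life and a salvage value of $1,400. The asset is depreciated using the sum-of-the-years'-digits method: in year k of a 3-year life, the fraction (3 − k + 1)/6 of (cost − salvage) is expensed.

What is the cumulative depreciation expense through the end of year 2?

Depreciable base = $12,272 − $1,400 = $10,872.
Sum of the years' digits = 3+2+1 = 6.
Year 1: $10,872 × 3/6 = $5,436. Book value $6,836.
Year 2: $10,872 × 2/6 = $3,624. Book value $3,212.
Accumulated through year 2 = $12,272 − $3,212 = $9,060.

$9,060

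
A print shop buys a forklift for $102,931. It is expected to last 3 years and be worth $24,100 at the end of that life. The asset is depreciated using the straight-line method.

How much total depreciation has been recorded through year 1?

$26,277

Depreciable base = $102,931 − $24,100 = $78,831.
Annual expense = $78,831 / 3 = $26,277.
End of year 1: book value $76,654.
Accumulated through year 1 = $102,931 − $76,654 = $26,277.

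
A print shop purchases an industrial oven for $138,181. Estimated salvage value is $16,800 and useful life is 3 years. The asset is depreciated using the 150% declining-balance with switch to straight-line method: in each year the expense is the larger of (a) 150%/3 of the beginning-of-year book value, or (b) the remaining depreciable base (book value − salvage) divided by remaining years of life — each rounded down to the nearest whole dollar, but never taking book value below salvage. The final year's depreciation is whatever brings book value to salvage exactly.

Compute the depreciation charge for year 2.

Depreciable base = $138,181 − $16,800 = $121,381.
Year 1: DB = ⌊$138,181 × 150%/3⌋ = $69,090; SL = ⌊$121,381/3⌋ = $40,460 → take DB $69,090. Book value $69,091.
Year 2: DB = ⌊$69,091 × 150%/3⌋ = $34,545; SL = ⌊$52,291/2⌋ = $26,145 → take DB $34,545. Book value $34,546.

$34,545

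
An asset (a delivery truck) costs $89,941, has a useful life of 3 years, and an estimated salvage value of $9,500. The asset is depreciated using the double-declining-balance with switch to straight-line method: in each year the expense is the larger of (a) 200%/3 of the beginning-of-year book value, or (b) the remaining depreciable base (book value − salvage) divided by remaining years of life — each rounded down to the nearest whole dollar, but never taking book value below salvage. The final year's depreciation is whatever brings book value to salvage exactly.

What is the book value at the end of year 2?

$9,994

Depreciable base = $89,941 − $9,500 = $80,441.
Year 1: DB = ⌊$89,941 × 200%/3⌋ = $59,960; SL = ⌊$80,441/3⌋ = $26,813 → take DB $59,960. Book value $29,981.
Year 2: DB = ⌊$29,981 × 200%/3⌋ = $19,987; SL = ⌊$20,481/2⌋ = $10,240 → take DB $19,987. Book value $9,994.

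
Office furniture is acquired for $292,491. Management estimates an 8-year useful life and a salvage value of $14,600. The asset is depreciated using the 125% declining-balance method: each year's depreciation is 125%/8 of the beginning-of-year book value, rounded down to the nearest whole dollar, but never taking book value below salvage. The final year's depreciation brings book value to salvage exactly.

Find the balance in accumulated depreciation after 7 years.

$203,443

Depreciable base = $292,491 − $14,600 = $277,891.
Year 1: ⌊$292,491 × 125%/8⌋ = $45,701. Book value $246,790.
Year 2: ⌊$246,790 × 125%/8⌋ = $38,560. Book value $208,230.
Year 3: ⌊$208,230 × 125%/8⌋ = $32,535. Book value $175,695.
Year 4: ⌊$175,695 × 125%/8⌋ = $27,452. Book value $148,243.
Year 5: ⌊$148,243 × 125%/8⌋ = $23,162. Book value $125,081.
Year 6: ⌊$125,081 × 125%/8⌋ = $19,543. Book value $105,538.
Year 7: ⌊$105,538 × 125%/8⌋ = $16,490. Book value $89,048.
Accumulated through year 7 = $292,491 − $89,048 = $203,443.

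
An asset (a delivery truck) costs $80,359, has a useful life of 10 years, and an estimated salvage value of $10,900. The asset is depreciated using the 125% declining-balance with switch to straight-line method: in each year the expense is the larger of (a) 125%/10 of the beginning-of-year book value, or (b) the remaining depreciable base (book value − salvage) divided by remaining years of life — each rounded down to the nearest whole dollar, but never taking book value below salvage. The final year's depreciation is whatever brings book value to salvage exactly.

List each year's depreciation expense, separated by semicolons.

$10,044; $8,789; $7,690; $6,729; $6,034; $6,034; $6,034; $6,035; $6,035; $6,035

Depreciable base = $80,359 − $10,900 = $69,459.
Year 1: DB = ⌊$80,359 × 125%/10⌋ = $10,044; SL = ⌊$69,459/10⌋ = $6,945 → take DB $10,044. Book value $70,315.
Year 2: DB = ⌊$70,315 × 125%/10⌋ = $8,789; SL = ⌊$59,415/9⌋ = $6,601 → take DB $8,789. Book value $61,526.
Year 3: DB = ⌊$61,526 × 125%/10⌋ = $7,690; SL = ⌊$50,626/8⌋ = $6,328 → take DB $7,690. Book value $53,836.
Year 4: DB = ⌊$53,836 × 125%/10⌋ = $6,729; SL = ⌊$42,936/7⌋ = $6,133 → take DB $6,729. Book value $47,107.
Year 5: DB = ⌊$47,107 × 125%/10⌋ = $5,888; SL = ⌊$36,207/6⌋ = $6,034 → take SL $6,034. Book value $41,073.
Year 6: DB = ⌊$41,073 × 125%/10⌋ = $5,134; SL = ⌊$30,173/5⌋ = $6,034 → take SL $6,034. Book value $35,039.
Year 7: DB = ⌊$35,039 × 125%/10⌋ = $4,379; SL = ⌊$24,139/4⌋ = $6,034 → take SL $6,034. Book value $29,005.
Year 8: DB = ⌊$29,005 × 125%/10⌋ = $3,625; SL = ⌊$18,105/3⌋ = $6,035 → take SL $6,035. Book value $22,970.
Year 9: DB = ⌊$22,970 × 125%/10⌋ = $2,871; SL = ⌊$12,070/2⌋ = $6,035 → take SL $6,035. Book value $16,935.
Year 10 (final): $16,935 − $10,900 = $6,035. Book value $10,900.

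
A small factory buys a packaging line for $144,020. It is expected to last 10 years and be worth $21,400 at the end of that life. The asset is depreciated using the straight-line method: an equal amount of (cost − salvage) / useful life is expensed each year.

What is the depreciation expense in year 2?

$12,262

Depreciable base = $144,020 − $21,400 = $122,620.
Annual expense = $122,620 / 10 = $12,262.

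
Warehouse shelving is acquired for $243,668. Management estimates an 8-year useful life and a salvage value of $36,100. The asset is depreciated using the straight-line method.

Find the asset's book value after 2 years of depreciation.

Depreciable base = $243,668 − $36,100 = $207,568.
Annual expense = $207,568 / 8 = $25,946.
End of year 1: book value $217,722.
End of year 2: book value $191,776.

$191,776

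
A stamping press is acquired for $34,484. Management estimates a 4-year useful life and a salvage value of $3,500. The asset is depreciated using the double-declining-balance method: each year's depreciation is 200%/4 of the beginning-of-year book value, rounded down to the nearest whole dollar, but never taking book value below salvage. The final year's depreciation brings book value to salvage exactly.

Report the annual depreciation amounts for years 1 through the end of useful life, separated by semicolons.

$17,242; $8,621; $4,310; $811

Depreciable base = $34,484 − $3,500 = $30,984.
Year 1: ⌊$34,484 × 200%/4⌋ = $17,242. Book value $17,242.
Year 2: ⌊$17,242 × 200%/4⌋ = $8,621. Book value $8,621.
Year 3: ⌊$8,621 × 200%/4⌋ = $4,310. Book value $4,311.
Year 4 (final): $4,311 − $3,500 = $811. Book value $3,500.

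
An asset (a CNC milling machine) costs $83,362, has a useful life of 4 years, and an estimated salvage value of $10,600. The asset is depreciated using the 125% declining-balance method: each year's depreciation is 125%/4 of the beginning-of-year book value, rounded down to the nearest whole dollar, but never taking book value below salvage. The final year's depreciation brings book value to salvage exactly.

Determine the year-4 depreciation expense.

$16,489

Depreciable base = $83,362 − $10,600 = $72,762.
Year 1: ⌊$83,362 × 125%/4⌋ = $26,050. Book value $57,312.
Year 2: ⌊$57,312 × 125%/4⌋ = $17,910. Book value $39,402.
Year 3: ⌊$39,402 × 125%/4⌋ = $12,313. Book value $27,089.
Year 4 (final): $27,089 − $10,600 = $16,489. Book value $10,600.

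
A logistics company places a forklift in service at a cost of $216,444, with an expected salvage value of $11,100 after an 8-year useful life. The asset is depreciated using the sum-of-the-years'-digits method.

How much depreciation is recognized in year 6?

Depreciable base = $216,444 − $11,100 = $205,344.
Sum of the years' digits = 8+7+6+5+4+3+2+1 = 36.
Year 1: $205,344 × 8/36 = $45,632. Book value $170,812.
Year 2: $205,344 × 7/36 = $39,928. Book value $130,884.
Year 3: $205,344 × 6/36 = $34,224. Book value $96,660.
Year 4: $205,344 × 5/36 = $28,520. Book value $68,140.
Year 5: $205,344 × 4/36 = $22,816. Book value $45,324.
Year 6: $205,344 × 3/36 = $17,112. Book value $28,212.

$17,112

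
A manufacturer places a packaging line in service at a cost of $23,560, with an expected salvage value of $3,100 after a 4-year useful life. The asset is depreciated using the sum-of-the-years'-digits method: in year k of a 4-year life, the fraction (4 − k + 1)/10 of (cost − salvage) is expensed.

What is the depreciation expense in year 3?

$4,092

Depreciable base = $23,560 − $3,100 = $20,460.
Sum of the years' digits = 4+3+2+1 = 10.
Year 1: $20,460 × 4/10 = $8,184. Book value $15,376.
Year 2: $20,460 × 3/10 = $6,138. Book value $9,238.
Year 3: $20,460 × 2/10 = $4,092. Book value $5,146.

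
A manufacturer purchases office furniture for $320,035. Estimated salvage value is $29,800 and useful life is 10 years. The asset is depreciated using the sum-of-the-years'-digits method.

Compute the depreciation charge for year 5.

$31,662

Depreciable base = $320,035 − $29,800 = $290,235.
Sum of the years' digits = 10+9+8+7+6+5+4+3+2+1 = 55.
Year 1: $290,235 × 10/55 = $52,770. Book value $267,265.
Year 2: $290,235 × 9/55 = $47,493. Book value $219,772.
Year 3: $290,235 × 8/55 = $42,216. Book value $177,556.
Year 4: $290,235 × 7/55 = $36,939. Book value $140,617.
Year 5: $290,235 × 6/55 = $31,662. Book value $108,955.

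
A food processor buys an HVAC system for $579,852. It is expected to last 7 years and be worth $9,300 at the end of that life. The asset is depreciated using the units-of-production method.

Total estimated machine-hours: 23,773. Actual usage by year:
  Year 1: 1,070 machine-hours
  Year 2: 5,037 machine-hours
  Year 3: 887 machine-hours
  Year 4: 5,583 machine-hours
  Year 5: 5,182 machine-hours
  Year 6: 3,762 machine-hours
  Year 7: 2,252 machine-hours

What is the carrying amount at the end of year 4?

$278,004

Depreciable base = $579,852 − $9,300 = $570,552.
Rate = $570,552 / 23,773 machine-hours = $24 per machine-hour.
Year 1: 1,070 × $24 = $25,680. Book value $554,172.
Year 2: 5,037 × $24 = $120,888. Book value $433,284.
Year 3: 887 × $24 = $21,288. Book value $411,996.
Year 4: 5,583 × $24 = $133,992. Book value $278,004.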